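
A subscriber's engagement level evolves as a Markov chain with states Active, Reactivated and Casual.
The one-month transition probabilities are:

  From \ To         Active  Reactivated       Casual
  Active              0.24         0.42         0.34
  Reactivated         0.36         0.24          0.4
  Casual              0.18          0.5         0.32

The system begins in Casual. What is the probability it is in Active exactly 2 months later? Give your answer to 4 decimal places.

Sum over the intermediate state after 1 month:
P = P(Casual→Active)·P(Active→Active) + P(Casual→Reactivated)·P(Reactivated→Active) + P(Casual→Casual)·P(Casual→Active)
  = 0.18×0.24 + 0.5×0.36 + 0.32×0.18
  = 0.0432 + 0.1800 + 0.0576 = 0.2808

0.2808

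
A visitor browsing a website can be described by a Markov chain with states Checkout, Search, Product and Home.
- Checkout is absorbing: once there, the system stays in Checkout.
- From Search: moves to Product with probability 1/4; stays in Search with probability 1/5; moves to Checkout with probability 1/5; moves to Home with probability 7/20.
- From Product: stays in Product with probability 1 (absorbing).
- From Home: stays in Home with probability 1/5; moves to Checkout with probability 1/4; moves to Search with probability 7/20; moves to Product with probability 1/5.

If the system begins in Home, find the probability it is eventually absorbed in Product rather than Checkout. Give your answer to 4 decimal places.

0.4783

Let h(s) be the probability of absorption at Product starting from transient state s. Then h(Product) = 1 and h(Checkout) = 0. By first-step analysis:
h(Search) = 0.2·0 + 0.2·h(Search) + 0.25·1 + 0.35·h(Home)
h(Home) = 0.25·0 + 0.35·h(Search) + 0.2·1 + 0.2·h(Home)
Solving: h(Search) = 0.5217, h(Home) = 0.4783.
Starting from Home, the probability is 0.4783.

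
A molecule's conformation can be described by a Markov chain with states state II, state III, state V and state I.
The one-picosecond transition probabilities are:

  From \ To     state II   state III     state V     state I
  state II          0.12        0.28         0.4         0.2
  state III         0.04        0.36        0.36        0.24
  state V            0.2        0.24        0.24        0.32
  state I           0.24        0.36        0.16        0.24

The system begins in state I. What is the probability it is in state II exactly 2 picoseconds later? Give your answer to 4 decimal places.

Propagate the distribution vector 2 picoseconds from state I.
After 0 picoseconds: (0.0000, 0.0000, 0.0000, 1.0000)
After 1 picosecond: (0.2400, 0.3600, 0.1600, 0.2400)
After 2 picoseconds: (0.1328, 0.3216, 0.3024, 0.2432)
P(in state II after 2 picoseconds) = 0.1328

0.1328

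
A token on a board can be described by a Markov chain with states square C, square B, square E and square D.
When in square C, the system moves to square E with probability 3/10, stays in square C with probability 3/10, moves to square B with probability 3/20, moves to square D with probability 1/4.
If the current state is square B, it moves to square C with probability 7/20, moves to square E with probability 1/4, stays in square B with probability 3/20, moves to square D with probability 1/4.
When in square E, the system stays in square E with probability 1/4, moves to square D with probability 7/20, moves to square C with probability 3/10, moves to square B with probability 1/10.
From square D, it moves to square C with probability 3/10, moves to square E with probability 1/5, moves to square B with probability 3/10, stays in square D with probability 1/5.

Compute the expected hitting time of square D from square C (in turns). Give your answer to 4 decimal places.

Let t(s) be the expected number of turns to first reach square D from state s, with t(square D) = 0. Conditioning on the first turn:
t(square C) = 1 + 0.3·t(square C) + 0.15·t(square B) + 0.3·t(square E)
t(square B) = 1 + 0.35·t(square C) + 0.15·t(square B) + 0.25·t(square E)
t(square E) = 1 + 0.3·t(square C) + 0.1·t(square B) + 0.25·t(square E)
Solving: t(square C) = 3.5981, t(square B) = 3.6153, t(square E) = 3.2546.
Expected turns from square C to square D: 3.5981.

3.5981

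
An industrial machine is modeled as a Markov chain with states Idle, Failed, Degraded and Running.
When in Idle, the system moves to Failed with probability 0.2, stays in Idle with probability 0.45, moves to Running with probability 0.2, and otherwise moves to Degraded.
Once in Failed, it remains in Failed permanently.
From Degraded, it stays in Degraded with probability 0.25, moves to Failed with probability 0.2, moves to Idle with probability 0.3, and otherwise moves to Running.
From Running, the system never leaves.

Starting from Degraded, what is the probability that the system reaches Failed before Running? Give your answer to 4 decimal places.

Let h(s) be the probability of absorption at Failed starting from transient state s. Then h(Failed) = 1 and h(Running) = 0. By first-step analysis:
h(Idle) = 0.45·h(Idle) + 0.2·1 + 0.15·h(Degraded) + 0.2·0
h(Degraded) = 0.3·h(Idle) + 0.2·1 + 0.25·h(Degraded) + 0.25·0
Solving: h(Idle) = 0.4898, h(Degraded) = 0.4626.
Starting from Degraded, the probability is 0.4626.

0.4626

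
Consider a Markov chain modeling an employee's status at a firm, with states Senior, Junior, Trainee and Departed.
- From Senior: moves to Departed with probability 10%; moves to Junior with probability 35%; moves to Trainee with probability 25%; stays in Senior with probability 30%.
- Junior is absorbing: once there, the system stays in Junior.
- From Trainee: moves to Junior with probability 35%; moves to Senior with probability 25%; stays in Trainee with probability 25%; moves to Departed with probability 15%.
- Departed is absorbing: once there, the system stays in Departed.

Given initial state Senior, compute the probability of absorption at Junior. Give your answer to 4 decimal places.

0.7568

Let h(s) be the probability of absorption at Junior starting from transient state s. Then h(Junior) = 1 and h(Departed) = 0. By first-step analysis:
h(Senior) = 0.3·h(Senior) + 0.35·1 + 0.25·h(Trainee) + 0.1·0
h(Trainee) = 0.25·h(Senior) + 0.35·1 + 0.25·h(Trainee) + 0.15·0
Solving: h(Senior) = 0.7568, h(Trainee) = 0.7189.
Starting from Senior, the probability is 0.7568.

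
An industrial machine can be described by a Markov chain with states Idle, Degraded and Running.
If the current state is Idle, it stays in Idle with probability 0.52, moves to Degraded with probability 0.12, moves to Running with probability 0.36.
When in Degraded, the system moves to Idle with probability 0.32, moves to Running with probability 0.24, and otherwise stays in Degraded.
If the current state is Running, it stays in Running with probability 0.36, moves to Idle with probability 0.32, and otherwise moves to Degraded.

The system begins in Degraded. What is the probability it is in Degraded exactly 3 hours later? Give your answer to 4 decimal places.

0.2803

Propagate the distribution vector 3 hours from Degraded.
After 0 hours: (0.0000, 1.0000, 0.0000)
After 1 hour: (0.3200, 0.4400, 0.2400)
After 2 hours: (0.3840, 0.3088, 0.3072)
After 3 hours: (0.3968, 0.2803, 0.3229)
P(in Degraded after 3 hours) = 0.2803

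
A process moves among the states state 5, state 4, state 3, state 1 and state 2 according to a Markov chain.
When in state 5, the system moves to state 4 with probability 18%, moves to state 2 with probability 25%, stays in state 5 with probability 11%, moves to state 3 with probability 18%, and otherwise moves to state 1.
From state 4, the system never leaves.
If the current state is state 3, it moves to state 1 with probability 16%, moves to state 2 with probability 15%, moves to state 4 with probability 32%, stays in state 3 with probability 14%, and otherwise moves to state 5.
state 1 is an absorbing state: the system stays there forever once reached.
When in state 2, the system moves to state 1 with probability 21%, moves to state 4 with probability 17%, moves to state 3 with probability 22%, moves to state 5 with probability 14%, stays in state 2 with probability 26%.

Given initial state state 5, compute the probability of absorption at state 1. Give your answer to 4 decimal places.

0.5434

Let h(s) be the probability of absorption at state 1 starting from transient state s. Then h(state 1) = 1 and h(state 4) = 0. By first-step analysis:
h(state 5) = 0.11·h(state 5) + 0.18·0 + 0.18·h(state 3) + 0.28·1 + 0.25·h(state 2)
h(state 3) = 0.23·h(state 5) + 0.32·0 + 0.14·h(state 3) + 0.16·1 + 0.15·h(state 2)
h(state 2) = 0.14·h(state 5) + 0.17·0 + 0.22·h(state 3) + 0.21·1 + 0.26·h(state 2)
Solving: h(state 5) = 0.5434, h(state 3) = 0.4206, h(state 2) = 0.5116.
Starting from state 5, the probability is 0.5434.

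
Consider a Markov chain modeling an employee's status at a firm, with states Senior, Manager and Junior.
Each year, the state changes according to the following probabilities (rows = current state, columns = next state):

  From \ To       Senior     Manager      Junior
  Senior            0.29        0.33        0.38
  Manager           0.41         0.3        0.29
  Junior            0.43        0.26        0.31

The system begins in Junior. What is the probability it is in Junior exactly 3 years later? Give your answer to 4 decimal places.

Propagate the distribution vector 3 years from Junior.
After 0 years: (0.0000, 0.0000, 1.0000)
After 1 year: (0.4300, 0.2600, 0.3100)
After 2 years: (0.3646, 0.3005, 0.3349)
After 3 years: (0.3729, 0.2975, 0.3295)
P(in Junior after 3 years) = 0.3295

0.3295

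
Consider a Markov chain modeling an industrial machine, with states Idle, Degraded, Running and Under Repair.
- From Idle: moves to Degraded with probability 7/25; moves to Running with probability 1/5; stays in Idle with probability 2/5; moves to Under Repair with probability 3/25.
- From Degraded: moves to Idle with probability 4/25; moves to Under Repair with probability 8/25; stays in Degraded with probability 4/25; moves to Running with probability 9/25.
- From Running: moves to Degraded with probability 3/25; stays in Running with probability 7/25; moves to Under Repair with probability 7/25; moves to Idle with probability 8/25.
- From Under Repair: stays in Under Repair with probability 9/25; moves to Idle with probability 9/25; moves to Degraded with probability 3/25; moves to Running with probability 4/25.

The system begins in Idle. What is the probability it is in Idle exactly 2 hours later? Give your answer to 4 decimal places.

0.3120

Propagate the distribution vector 2 hours from Idle.
After 0 hours: (1.0000, 0.0000, 0.0000, 0.0000)
After 1 hour: (0.4000, 0.2800, 0.2000, 0.1200)
After 2 hours: (0.3120, 0.1952, 0.2560, 0.2368)
P(in Idle after 2 hours) = 0.3120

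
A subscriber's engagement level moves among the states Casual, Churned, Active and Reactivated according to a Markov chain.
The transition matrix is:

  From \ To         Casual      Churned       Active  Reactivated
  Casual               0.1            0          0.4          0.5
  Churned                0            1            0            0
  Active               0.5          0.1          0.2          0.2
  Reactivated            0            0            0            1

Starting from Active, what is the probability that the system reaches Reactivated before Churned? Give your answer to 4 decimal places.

Let h(s) be the probability of absorption at Reactivated starting from transient state s. Then h(Reactivated) = 1 and h(Churned) = 0. By first-step analysis:
h(Casual) = 0.1·h(Casual) + 0.4·h(Active) + 0.5·1
h(Active) = 0.5·h(Casual) + 0.1·0 + 0.2·h(Active) + 0.2·1
Solving: h(Casual) = 0.9231, h(Active) = 0.8269.
Starting from Active, the probability is 0.8269.

0.8269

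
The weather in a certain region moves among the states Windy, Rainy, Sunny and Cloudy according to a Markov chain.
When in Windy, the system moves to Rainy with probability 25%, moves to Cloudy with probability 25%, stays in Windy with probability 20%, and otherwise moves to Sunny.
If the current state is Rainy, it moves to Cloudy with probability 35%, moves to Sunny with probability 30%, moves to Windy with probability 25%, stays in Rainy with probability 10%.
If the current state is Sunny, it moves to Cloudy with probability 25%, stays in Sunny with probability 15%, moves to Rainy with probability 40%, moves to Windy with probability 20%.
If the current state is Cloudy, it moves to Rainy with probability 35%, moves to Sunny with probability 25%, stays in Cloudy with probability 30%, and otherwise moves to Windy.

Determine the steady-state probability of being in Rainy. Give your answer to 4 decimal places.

Let the stationary distribution be π with π = πP and π_1 + π_2 + π_3 + π_4 = 1.
π_1 = 0.2·π_1 + 0.25·π_2 + 0.2·π_3 + 0.1·π_4
π_2 = 0.25·π_1 + 0.1·π_2 + 0.4·π_3 + 0.35·π_4
π_3 = 0.3·π_1 + 0.3·π_2 + 0.15·π_3 + 0.25·π_4
Solving with the normalization constraint gives π = (0.1845, 0.2752, 0.2482, 0.2921).
So the stationary probability of Rainy is 0.2752.

0.2752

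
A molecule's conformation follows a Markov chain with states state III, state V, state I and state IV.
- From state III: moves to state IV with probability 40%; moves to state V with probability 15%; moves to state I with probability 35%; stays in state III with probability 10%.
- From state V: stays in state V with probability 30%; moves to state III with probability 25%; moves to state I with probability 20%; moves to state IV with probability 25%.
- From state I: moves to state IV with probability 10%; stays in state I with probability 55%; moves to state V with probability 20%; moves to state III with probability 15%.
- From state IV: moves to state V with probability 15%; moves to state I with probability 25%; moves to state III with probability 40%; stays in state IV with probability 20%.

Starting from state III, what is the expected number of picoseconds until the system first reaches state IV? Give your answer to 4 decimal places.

4.0000

Let t(s) be the expected number of picoseconds to first reach state IV from state s, with t(state IV) = 0. Conditioning on the first picosecond:
t(state III) = 1 + 0.1·t(state III) + 0.15·t(state V) + 0.35·t(state I)
t(state V) = 1 + 0.25·t(state III) + 0.3·t(state V) + 0.2·t(state I)
t(state I) = 1 + 0.15·t(state III) + 0.2·t(state V) + 0.55·t(state I)
Solving: t(state III) = 4.0000, t(state V) = 4.4364, t(state I) = 5.5273.
Expected picoseconds from state III to state IV: 4.0000.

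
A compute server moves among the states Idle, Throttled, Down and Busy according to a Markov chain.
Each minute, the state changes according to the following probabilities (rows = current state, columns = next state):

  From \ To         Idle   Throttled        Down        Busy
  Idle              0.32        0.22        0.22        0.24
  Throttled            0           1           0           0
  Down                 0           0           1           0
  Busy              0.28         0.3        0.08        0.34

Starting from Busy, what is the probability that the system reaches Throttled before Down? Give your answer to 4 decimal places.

0.6960

Let h(s) be the probability of absorption at Throttled starting from transient state s. Then h(Throttled) = 1 and h(Down) = 0. By first-step analysis:
h(Idle) = 0.32·h(Idle) + 0.22·1 + 0.22·0 + 0.24·h(Busy)
h(Busy) = 0.28·h(Idle) + 0.3·1 + 0.08·0 + 0.34·h(Busy)
Solving: h(Idle) = 0.5692, h(Busy) = 0.6960.
Starting from Busy, the probability is 0.6960.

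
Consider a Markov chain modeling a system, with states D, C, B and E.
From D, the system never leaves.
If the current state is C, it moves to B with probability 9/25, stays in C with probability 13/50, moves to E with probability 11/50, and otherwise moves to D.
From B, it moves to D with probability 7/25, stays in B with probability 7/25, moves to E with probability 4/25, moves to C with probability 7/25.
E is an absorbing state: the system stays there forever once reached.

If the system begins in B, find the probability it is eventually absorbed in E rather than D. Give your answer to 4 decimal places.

Let h(s) be the probability of absorption at E starting from transient state s. Then h(E) = 1 and h(D) = 0. By first-step analysis:
h(C) = 0.16·0 + 0.26·h(C) + 0.36·h(B) + 0.22·1
h(B) = 0.28·0 + 0.28·h(C) + 0.28·h(B) + 0.16·1
Solving: h(C) = 0.5000, h(B) = 0.4167.
Starting from B, the probability is 0.4167.

0.4167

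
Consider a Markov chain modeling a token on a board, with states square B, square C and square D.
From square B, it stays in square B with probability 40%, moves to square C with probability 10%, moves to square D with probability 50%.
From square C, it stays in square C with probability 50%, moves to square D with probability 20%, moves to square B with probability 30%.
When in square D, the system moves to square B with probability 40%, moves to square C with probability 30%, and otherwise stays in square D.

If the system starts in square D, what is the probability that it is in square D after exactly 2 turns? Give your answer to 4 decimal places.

0.3500

Sum over the intermediate state after 1 turn:
P = P(square D→square B)·P(square B→square D) + P(square D→square C)·P(square C→square D) + P(square D→square D)·P(square D→square D)
  = 0.4×0.5 + 0.3×0.2 + 0.3×0.3
  = 0.2000 + 0.0600 + 0.0900 = 0.3500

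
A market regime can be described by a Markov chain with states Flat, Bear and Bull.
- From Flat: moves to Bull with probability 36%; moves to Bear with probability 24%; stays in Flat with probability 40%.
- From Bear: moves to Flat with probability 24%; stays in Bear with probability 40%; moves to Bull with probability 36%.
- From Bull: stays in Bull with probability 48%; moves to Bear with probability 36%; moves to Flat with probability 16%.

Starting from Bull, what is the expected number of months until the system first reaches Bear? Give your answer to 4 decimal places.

Let t(s) be the expected number of months to first reach Bear from state s, with t(Bear) = 0. Conditioning on the first month:
t(Flat) = 1 + 0.4·t(Flat) + 0.36·t(Bull)
t(Bull) = 1 + 0.16·t(Flat) + 0.48·t(Bull)
Solving: t(Flat) = 3.4591, t(Bull) = 2.9874.
Expected months from Bull to Bear: 2.9874.

2.9874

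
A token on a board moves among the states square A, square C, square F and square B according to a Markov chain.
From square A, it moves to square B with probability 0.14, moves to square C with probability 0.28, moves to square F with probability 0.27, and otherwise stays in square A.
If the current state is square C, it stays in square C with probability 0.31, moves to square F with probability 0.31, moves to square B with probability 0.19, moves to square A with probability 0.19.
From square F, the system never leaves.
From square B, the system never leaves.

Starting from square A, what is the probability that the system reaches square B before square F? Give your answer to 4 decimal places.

Let h(s) be the probability of absorption at square B starting from transient state s. Then h(square B) = 1 and h(square F) = 0. By first-step analysis:
h(square A) = 0.31·h(square A) + 0.28·h(square C) + 0.27·0 + 0.14·1
h(square C) = 0.19·h(square A) + 0.31·h(square C) + 0.31·0 + 0.19·1
Solving: h(square A) = 0.3542, h(square C) = 0.3729.
Starting from square A, the probability is 0.3542.

0.3542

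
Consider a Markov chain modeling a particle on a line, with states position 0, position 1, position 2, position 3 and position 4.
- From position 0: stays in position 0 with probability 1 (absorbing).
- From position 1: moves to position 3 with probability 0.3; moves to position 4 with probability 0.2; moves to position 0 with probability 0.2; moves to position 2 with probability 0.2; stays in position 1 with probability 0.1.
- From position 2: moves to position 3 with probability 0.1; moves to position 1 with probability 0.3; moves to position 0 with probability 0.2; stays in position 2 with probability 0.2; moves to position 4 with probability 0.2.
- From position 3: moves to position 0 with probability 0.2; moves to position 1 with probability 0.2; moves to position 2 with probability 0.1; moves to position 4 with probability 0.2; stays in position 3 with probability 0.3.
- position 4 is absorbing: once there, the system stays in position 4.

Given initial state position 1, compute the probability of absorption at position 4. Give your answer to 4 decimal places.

0.5000

Let h(s) be the probability of absorption at position 4 starting from transient state s. Then h(position 4) = 1 and h(position 0) = 0. By first-step analysis:
h(position 1) = 0.2·0 + 0.1·h(position 1) + 0.2·h(position 2) + 0.3·h(position 3) + 0.2·1
h(position 2) = 0.2·0 + 0.3·h(position 1) + 0.2·h(position 2) + 0.1·h(position 3) + 0.2·1
h(position 3) = 0.2·0 + 0.2·h(position 1) + 0.1·h(position 2) + 0.3·h(position 3) + 0.2·1
Solving: h(position 1) = 0.5000, h(position 2) = 0.5000, h(position 3) = 0.5000.
Starting from position 1, the probability is 0.5000.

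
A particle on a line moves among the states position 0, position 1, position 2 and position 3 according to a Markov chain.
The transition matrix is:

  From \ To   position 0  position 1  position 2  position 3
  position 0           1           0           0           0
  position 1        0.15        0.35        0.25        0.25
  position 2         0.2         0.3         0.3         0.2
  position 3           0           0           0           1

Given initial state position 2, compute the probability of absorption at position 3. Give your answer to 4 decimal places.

Let h(s) be the probability of absorption at position 3 starting from transient state s. Then h(position 3) = 1 and h(position 0) = 0. By first-step analysis:
h(position 1) = 0.15·0 + 0.35·h(position 1) + 0.25·h(position 2) + 0.25·1
h(position 2) = 0.2·0 + 0.3·h(position 1) + 0.3·h(position 2) + 0.2·1
Solving: h(position 1) = 0.5921, h(position 2) = 0.5395.
Starting from position 2, the probability is 0.5395.

0.5395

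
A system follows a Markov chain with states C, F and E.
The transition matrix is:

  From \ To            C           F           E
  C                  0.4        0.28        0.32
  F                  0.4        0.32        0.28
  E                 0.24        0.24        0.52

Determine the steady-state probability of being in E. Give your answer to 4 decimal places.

Let the stationary distribution be π with π = πP and π_1 + π_2 + π_3 = 1.
π_1 = 0.4·π_1 + 0.4·π_2 + 0.24·π_3
π_2 = 0.28·π_1 + 0.32·π_2 + 0.24·π_3
Solving with the normalization constraint gives π = (0.3382, 0.2756, 0.3862).
So the stationary probability of E is 0.3862.

0.3862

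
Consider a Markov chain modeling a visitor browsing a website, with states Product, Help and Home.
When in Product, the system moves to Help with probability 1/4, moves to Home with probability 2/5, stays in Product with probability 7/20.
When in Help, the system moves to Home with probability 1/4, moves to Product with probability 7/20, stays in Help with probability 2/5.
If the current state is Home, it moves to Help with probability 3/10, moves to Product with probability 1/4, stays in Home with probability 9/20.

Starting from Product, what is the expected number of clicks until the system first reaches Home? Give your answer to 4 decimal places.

Let t(s) be the expected number of clicks to first reach Home from state s, with t(Home) = 0. Conditioning on the first click:
t(Product) = 1 + 0.35·t(Product) + 0.25·t(Help)
t(Help) = 1 + 0.35·t(Product) + 0.4·t(Help)
Solving: t(Product) = 2.8099, t(Help) = 3.3058.
Expected clicks from Product to Home: 2.8099.

2.8099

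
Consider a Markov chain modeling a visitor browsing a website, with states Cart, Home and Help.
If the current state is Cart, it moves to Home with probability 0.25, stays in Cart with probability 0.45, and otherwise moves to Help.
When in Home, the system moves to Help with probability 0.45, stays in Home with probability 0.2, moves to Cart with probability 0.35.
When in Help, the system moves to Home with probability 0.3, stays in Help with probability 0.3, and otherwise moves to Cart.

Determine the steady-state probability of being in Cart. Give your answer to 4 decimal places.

Let the stationary distribution be π with π = πP and π_1 + π_2 + π_3 = 1.
π_1 = 0.45·π_1 + 0.35·π_2 + 0.4·π_3
π_2 = 0.25·π_1 + 0.2·π_2 + 0.3·π_3
Solving with the normalization constraint gives π = (0.4077, 0.2542, 0.3381).
So the stationary probability of Cart is 0.4077.

0.4077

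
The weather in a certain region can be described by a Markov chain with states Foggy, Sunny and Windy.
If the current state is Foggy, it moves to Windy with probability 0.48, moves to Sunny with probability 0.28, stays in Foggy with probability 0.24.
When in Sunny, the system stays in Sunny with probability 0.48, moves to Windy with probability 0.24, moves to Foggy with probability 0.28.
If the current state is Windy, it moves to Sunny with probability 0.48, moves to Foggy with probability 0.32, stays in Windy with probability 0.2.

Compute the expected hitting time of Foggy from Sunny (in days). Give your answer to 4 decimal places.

3.4574

Let t(s) be the expected number of days to first reach Foggy from state s, with t(Foggy) = 0. Conditioning on the first day:
t(Sunny) = 1 + 0.48·t(Sunny) + 0.24·t(Windy)
t(Windy) = 1 + 0.48·t(Sunny) + 0.2·t(Windy)
Solving: t(Sunny) = 3.4574, t(Windy) = 3.3245.
Expected days from Sunny to Foggy: 3.4574.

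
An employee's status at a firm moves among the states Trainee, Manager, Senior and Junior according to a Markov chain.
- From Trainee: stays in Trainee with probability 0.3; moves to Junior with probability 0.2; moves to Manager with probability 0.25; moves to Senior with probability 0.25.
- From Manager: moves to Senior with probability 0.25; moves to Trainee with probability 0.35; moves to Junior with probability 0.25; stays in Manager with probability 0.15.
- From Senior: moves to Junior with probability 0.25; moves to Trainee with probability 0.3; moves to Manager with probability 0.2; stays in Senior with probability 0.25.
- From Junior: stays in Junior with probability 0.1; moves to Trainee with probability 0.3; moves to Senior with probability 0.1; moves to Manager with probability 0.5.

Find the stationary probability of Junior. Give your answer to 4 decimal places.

0.2038

Let the stationary distribution be π with π = πP and π_1 + π_2 + π_3 + π_4 = 1.
π_1 = 0.3·π_1 + 0.35·π_2 + 0.3·π_3 + 0.3·π_4
π_2 = 0.25·π_1 + 0.15·π_2 + 0.2·π_3 + 0.5·π_4
π_3 = 0.25·π_1 + 0.25·π_2 + 0.25·π_3 + 0.1·π_4
Solving with the normalization constraint gives π = (0.3132, 0.2636, 0.2194, 0.2038).
So the stationary probability of Junior is 0.2038.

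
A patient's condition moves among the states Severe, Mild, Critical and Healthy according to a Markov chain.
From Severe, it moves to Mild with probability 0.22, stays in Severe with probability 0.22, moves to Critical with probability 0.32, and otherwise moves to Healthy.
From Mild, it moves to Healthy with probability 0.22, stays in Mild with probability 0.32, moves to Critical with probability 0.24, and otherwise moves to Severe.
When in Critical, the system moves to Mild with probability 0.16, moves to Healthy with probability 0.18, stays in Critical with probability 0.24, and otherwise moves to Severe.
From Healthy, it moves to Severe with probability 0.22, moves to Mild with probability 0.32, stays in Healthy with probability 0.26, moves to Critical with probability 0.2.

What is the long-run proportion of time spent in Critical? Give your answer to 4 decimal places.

0.2527

Let the stationary distribution be π with π = πP and π_1 + π_2 + π_3 + π_4 = 1.
π_1 = 0.22·π_1 + 0.22·π_2 + 0.42·π_3 + 0.22·π_4
π_2 = 0.22·π_1 + 0.32·π_2 + 0.16·π_3 + 0.32·π_4
π_3 = 0.32·π_1 + 0.24·π_2 + 0.24·π_3 + 0.2·π_4
Solving with the normalization constraint gives π = (0.2705, 0.2525, 0.2527, 0.2243).
So the stationary probability of Critical is 0.2527.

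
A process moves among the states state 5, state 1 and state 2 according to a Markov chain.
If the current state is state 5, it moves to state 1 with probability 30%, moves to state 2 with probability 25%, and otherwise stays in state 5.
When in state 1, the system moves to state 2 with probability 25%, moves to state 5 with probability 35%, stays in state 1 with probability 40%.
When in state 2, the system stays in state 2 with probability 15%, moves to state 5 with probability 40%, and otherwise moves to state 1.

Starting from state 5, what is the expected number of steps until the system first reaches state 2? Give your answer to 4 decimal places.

4.0000

Let t(s) be the expected number of steps to first reach state 2 from state s, with t(state 2) = 0. Conditioning on the first step:
t(state 5) = 1 + 0.45·t(state 5) + 0.3·t(state 1)
t(state 1) = 1 + 0.35·t(state 5) + 0.4·t(state 1)
Solving: t(state 5) = 4.0000, t(state 1) = 4.0000.
Expected steps from state 5 to state 2: 4.0000.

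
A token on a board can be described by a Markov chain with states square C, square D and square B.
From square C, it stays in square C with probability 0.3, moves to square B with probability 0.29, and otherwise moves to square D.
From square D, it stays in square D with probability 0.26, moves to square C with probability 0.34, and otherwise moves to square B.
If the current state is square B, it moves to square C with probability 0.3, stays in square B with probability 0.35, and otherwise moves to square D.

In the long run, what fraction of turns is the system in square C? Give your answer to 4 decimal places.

0.3135

Let the stationary distribution be π with π = πP and π_1 + π_2 + π_3 = 1.
π_1 = 0.3·π_1 + 0.34·π_2 + 0.3·π_3
π_2 = 0.41·π_1 + 0.26·π_2 + 0.35·π_3
Solving with the normalization constraint gives π = (0.3135, 0.3384, 0.3481).
So the stationary probability of square C is 0.3135.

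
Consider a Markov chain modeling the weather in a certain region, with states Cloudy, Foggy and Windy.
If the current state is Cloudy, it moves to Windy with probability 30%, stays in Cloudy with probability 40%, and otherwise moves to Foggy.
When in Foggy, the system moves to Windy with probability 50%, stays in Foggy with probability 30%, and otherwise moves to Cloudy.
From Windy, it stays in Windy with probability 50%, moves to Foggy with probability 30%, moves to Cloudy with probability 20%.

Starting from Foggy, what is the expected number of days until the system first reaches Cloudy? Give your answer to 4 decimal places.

5.0000

Let t(s) be the expected number of days to first reach Cloudy from state s, with t(Cloudy) = 0. Conditioning on the first day:
t(Foggy) = 1 + 0.3·t(Foggy) + 0.5·t(Windy)
t(Windy) = 1 + 0.3·t(Foggy) + 0.5·t(Windy)
Solving: t(Foggy) = 5.0000, t(Windy) = 5.0000.
Expected days from Foggy to Cloudy: 5.0000.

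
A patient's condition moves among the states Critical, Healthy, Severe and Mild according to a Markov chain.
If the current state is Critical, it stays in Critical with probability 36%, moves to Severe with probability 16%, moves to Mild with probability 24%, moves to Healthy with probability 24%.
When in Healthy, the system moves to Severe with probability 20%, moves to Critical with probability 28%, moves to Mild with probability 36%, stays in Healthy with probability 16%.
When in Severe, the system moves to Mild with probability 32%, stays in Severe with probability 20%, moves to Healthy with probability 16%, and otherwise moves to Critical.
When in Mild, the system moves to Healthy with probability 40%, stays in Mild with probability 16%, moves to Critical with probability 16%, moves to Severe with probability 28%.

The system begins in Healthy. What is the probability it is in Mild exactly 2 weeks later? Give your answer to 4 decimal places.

0.2464

Propagate the distribution vector 2 weeks from Healthy.
After 0 weeks: (0.0000, 1.0000, 0.0000, 0.0000)
After 1 week: (0.2800, 0.1600, 0.2000, 0.3600)
After 2 weeks: (0.2672, 0.2688, 0.2176, 0.2464)
P(in Mild after 2 weeks) = 0.2464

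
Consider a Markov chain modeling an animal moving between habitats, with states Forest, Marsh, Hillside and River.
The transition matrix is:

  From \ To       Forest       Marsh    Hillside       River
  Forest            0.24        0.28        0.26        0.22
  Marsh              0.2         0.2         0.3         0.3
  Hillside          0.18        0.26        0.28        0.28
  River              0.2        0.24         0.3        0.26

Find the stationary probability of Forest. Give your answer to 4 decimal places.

Let the stationary distribution be π with π = πP and π_1 + π_2 + π_3 + π_4 = 1.
π_1 = 0.24·π_1 + 0.2·π_2 + 0.18·π_3 + 0.2·π_4
π_2 = 0.28·π_1 + 0.2·π_2 + 0.26·π_3 + 0.24·π_4
π_3 = 0.26·π_1 + 0.3·π_2 + 0.28·π_3 + 0.3·π_4
Solving with the normalization constraint gives π = (0.2024, 0.2441, 0.2862, 0.2674).
So the stationary probability of Forest is 0.2024.

0.2024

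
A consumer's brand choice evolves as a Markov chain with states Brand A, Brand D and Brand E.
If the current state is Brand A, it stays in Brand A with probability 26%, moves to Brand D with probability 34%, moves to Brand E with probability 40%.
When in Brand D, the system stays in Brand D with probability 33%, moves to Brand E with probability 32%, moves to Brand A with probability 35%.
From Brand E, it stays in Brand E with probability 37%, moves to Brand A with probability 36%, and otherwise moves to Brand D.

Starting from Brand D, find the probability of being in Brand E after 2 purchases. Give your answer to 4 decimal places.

Sum over the intermediate state after 1 purchase:
P = P(Brand D→Brand A)·P(Brand A→Brand E) + P(Brand D→Brand D)·P(Brand D→Brand E) + P(Brand D→Brand E)·P(Brand E→Brand E)
  = 0.35×0.4 + 0.33×0.32 + 0.32×0.37
  = 0.1400 + 0.1056 + 0.1184 = 0.3640

0.3640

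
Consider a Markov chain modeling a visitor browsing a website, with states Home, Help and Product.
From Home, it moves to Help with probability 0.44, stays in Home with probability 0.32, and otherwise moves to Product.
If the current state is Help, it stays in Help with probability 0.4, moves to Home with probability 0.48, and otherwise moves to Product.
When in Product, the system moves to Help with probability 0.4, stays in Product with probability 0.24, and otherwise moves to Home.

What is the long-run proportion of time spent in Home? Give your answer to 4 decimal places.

0.3941

Let the stationary distribution be π with π = πP and π_1 + π_2 + π_3 = 1.
π_1 = 0.32·π_1 + 0.48·π_2 + 0.36·π_3
π_2 = 0.44·π_1 + 0.4·π_2 + 0.4·π_3
Solving with the normalization constraint gives π = (0.3941, 0.4158, 0.1901).
So the stationary probability of Home is 0.3941.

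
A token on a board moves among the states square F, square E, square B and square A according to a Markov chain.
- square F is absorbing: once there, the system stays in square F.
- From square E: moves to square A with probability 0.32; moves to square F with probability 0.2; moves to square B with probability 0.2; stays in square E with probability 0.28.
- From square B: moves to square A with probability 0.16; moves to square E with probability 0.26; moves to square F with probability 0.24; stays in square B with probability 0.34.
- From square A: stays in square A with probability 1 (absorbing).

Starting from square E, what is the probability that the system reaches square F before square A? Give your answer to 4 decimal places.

0.4253

Let h(s) be the probability of absorption at square F starting from transient state s. Then h(square F) = 1 and h(square A) = 0. By first-step analysis:
h(square E) = 0.2·1 + 0.28·h(square E) + 0.2·h(square B) + 0.32·0
h(square B) = 0.24·1 + 0.26·h(square E) + 0.34·h(square B) + 0.16·0
Solving: h(square E) = 0.4253, h(square B) = 0.5312.
Starting from square E, the probability is 0.4253.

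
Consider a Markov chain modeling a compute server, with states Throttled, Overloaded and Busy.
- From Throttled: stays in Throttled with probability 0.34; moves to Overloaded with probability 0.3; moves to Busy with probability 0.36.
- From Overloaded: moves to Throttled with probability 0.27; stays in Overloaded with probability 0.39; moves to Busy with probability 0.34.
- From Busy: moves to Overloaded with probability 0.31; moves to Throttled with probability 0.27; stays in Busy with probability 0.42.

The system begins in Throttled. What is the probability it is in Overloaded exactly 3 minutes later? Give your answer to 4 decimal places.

Propagate the distribution vector 3 minutes from Throttled.
After 0 minutes: (1.0000, 0.0000, 0.0000)
After 1 minute: (0.3400, 0.3000, 0.3600)
After 2 minutes: (0.2938, 0.3306, 0.3756)
After 3 minutes: (0.2906, 0.3335, 0.3759)
P(in Overloaded after 3 minutes) = 0.3335

0.3335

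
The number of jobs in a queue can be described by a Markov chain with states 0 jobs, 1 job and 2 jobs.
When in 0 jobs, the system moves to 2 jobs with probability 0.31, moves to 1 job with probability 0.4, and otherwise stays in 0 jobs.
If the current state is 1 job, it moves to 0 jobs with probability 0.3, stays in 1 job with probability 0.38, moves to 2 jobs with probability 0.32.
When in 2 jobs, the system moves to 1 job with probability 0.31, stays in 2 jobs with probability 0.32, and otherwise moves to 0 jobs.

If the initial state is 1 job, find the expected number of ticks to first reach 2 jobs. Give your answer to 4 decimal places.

3.1543

Let t(s) be the expected number of ticks to first reach 2 jobs from state s, with t(2 jobs) = 0. Conditioning on the first tick:
t(0 jobs) = 1 + 0.29·t(0 jobs) + 0.4·t(1 job)
t(1 job) = 1 + 0.3·t(0 jobs) + 0.38·t(1 job)
Solving: t(0 jobs) = 3.1855, t(1 job) = 3.1543.
Expected ticks from 1 job to 2 jobs: 3.1543.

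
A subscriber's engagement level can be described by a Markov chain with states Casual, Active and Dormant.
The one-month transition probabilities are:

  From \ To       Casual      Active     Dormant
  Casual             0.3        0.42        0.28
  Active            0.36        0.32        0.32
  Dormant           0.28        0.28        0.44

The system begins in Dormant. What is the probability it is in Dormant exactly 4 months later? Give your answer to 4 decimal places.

0.3496

Propagate the distribution vector 4 months from Dormant.
After 0 months: (0.0000, 0.0000, 1.0000)
After 1 month: (0.2800, 0.2800, 0.4400)
After 2 months: (0.3080, 0.3304, 0.3616)
After 3 months: (0.3126, 0.3363, 0.3511)
After 4 months: (0.3132, 0.3372, 0.3496)
P(in Dormant after 4 months) = 0.3496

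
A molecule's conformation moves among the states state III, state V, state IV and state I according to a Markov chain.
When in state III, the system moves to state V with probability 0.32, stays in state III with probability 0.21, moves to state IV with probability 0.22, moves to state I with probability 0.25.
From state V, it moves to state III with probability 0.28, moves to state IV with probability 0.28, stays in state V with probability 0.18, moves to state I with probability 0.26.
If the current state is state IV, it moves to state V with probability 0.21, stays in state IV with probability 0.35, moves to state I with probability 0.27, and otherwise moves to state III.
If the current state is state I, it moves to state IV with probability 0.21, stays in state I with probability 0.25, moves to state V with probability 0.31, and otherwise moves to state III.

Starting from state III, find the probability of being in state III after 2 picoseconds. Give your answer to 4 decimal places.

Propagate the distribution vector 2 picoseconds from state III.
After 0 picoseconds: (1.0000, 0.0000, 0.0000, 0.0000)
After 1 picosecond: (0.2100, 0.3200, 0.2200, 0.2500)
After 2 picoseconds: (0.2286, 0.2485, 0.2653, 0.2576)
P(in state III after 2 picoseconds) = 0.2286

0.2286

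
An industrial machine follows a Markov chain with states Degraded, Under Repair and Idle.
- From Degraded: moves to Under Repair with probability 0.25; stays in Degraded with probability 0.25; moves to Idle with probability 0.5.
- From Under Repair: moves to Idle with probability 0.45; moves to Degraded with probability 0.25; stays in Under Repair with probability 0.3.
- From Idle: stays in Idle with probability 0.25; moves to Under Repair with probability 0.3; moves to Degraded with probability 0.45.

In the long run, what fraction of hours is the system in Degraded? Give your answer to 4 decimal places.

Let the stationary distribution be π with π = πP and π_1 + π_2 + π_3 = 1.
π_1 = 0.25·π_1 + 0.25·π_2 + 0.45·π_3
π_2 = 0.25·π_1 + 0.3·π_2 + 0.3·π_3
Solving with the normalization constraint gives π = (0.3277, 0.2836, 0.3887).
So the stationary probability of Degraded is 0.3277.

0.3277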